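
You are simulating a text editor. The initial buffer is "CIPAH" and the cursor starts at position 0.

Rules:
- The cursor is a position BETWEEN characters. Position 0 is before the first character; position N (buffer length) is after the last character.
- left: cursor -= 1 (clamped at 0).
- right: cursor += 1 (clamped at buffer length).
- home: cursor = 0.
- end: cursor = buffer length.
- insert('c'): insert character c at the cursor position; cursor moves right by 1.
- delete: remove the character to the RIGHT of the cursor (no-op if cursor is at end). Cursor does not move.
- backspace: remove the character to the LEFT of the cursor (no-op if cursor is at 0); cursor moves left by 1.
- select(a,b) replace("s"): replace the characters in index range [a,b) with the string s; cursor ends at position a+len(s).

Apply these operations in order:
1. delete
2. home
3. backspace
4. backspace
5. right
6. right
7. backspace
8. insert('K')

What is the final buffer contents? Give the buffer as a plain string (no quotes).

After op 1 (delete): buf='IPAH' cursor=0
After op 2 (home): buf='IPAH' cursor=0
After op 3 (backspace): buf='IPAH' cursor=0
After op 4 (backspace): buf='IPAH' cursor=0
After op 5 (right): buf='IPAH' cursor=1
After op 6 (right): buf='IPAH' cursor=2
After op 7 (backspace): buf='IAH' cursor=1
After op 8 (insert('K')): buf='IKAH' cursor=2

Answer: IKAH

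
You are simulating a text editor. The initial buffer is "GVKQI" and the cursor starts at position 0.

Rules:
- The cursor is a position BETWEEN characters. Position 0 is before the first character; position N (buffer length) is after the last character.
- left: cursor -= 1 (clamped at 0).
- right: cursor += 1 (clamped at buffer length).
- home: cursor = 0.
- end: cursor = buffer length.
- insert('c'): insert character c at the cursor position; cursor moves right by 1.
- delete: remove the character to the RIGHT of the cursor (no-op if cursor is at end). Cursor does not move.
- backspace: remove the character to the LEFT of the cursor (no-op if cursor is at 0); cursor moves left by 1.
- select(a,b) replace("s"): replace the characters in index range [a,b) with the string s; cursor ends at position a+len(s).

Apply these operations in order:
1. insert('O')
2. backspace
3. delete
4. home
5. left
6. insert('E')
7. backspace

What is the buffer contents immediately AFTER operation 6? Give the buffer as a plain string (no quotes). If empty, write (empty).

Answer: EVKQI

Derivation:
After op 1 (insert('O')): buf='OGVKQI' cursor=1
After op 2 (backspace): buf='GVKQI' cursor=0
After op 3 (delete): buf='VKQI' cursor=0
After op 4 (home): buf='VKQI' cursor=0
After op 5 (left): buf='VKQI' cursor=0
After op 6 (insert('E')): buf='EVKQI' cursor=1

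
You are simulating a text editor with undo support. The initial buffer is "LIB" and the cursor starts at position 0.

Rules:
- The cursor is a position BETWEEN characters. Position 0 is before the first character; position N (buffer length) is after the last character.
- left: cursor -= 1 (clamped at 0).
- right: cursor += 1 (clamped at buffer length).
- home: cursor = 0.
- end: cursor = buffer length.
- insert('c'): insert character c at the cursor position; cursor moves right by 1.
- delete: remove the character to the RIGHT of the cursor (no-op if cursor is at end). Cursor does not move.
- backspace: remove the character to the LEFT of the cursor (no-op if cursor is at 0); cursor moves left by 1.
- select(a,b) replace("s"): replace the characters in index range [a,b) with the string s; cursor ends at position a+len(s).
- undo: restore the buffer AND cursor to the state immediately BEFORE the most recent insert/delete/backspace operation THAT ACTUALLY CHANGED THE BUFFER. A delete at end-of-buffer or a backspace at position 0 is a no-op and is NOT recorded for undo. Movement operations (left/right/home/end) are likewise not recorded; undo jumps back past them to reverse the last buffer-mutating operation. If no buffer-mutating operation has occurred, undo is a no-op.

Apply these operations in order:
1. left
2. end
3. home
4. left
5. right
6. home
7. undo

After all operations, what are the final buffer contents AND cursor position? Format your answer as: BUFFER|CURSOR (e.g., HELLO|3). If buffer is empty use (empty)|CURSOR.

After op 1 (left): buf='LIB' cursor=0
After op 2 (end): buf='LIB' cursor=3
After op 3 (home): buf='LIB' cursor=0
After op 4 (left): buf='LIB' cursor=0
After op 5 (right): buf='LIB' cursor=1
After op 6 (home): buf='LIB' cursor=0
After op 7 (undo): buf='LIB' cursor=0

Answer: LIB|0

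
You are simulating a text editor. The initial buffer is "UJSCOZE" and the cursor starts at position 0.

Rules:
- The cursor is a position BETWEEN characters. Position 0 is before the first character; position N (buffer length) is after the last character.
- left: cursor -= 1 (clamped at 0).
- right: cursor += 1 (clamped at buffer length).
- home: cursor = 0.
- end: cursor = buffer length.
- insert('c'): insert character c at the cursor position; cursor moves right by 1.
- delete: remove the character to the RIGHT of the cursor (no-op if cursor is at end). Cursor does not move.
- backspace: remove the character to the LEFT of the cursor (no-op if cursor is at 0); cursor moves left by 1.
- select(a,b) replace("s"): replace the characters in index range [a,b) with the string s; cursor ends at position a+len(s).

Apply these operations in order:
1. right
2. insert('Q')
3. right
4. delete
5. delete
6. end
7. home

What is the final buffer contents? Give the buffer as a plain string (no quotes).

After op 1 (right): buf='UJSCOZE' cursor=1
After op 2 (insert('Q')): buf='UQJSCOZE' cursor=2
After op 3 (right): buf='UQJSCOZE' cursor=3
After op 4 (delete): buf='UQJCOZE' cursor=3
After op 5 (delete): buf='UQJOZE' cursor=3
After op 6 (end): buf='UQJOZE' cursor=6
After op 7 (home): buf='UQJOZE' cursor=0

Answer: UQJOZE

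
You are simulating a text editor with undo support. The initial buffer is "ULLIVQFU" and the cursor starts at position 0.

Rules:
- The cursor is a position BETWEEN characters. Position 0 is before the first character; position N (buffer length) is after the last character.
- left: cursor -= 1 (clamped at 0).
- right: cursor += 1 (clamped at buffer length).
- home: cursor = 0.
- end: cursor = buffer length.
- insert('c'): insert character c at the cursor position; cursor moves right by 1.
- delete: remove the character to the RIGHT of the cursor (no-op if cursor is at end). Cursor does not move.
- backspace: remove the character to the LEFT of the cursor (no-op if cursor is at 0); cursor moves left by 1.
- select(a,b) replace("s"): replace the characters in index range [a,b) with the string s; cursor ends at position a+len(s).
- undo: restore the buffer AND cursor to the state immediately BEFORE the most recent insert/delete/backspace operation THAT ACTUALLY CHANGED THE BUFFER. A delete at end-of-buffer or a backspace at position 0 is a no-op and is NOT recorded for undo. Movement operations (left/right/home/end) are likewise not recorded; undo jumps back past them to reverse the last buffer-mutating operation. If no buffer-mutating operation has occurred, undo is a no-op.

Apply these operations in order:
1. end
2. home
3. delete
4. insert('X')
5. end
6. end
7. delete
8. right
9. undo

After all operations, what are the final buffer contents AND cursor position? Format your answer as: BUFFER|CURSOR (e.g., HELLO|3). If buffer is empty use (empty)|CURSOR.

After op 1 (end): buf='ULLIVQFU' cursor=8
After op 2 (home): buf='ULLIVQFU' cursor=0
After op 3 (delete): buf='LLIVQFU' cursor=0
After op 4 (insert('X')): buf='XLLIVQFU' cursor=1
After op 5 (end): buf='XLLIVQFU' cursor=8
After op 6 (end): buf='XLLIVQFU' cursor=8
After op 7 (delete): buf='XLLIVQFU' cursor=8
After op 8 (right): buf='XLLIVQFU' cursor=8
After op 9 (undo): buf='LLIVQFU' cursor=0

Answer: LLIVQFU|0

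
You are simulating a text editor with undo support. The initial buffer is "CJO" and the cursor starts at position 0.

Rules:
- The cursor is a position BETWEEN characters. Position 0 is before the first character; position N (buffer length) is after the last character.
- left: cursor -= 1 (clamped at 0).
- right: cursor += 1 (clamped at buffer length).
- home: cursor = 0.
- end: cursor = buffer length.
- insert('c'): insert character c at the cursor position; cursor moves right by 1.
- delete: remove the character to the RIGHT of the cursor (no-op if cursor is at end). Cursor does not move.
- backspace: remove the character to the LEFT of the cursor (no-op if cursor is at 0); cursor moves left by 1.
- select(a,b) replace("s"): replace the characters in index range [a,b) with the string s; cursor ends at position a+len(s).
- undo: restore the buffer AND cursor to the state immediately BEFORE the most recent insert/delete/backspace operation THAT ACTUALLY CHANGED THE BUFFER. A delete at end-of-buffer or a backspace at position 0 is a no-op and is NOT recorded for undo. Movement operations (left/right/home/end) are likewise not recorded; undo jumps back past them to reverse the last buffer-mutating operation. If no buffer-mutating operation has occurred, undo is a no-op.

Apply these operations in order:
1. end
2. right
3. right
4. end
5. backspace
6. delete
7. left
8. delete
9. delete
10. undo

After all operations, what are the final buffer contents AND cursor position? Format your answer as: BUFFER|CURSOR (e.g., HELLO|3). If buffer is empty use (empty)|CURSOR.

Answer: CJ|1

Derivation:
After op 1 (end): buf='CJO' cursor=3
After op 2 (right): buf='CJO' cursor=3
After op 3 (right): buf='CJO' cursor=3
After op 4 (end): buf='CJO' cursor=3
After op 5 (backspace): buf='CJ' cursor=2
After op 6 (delete): buf='CJ' cursor=2
After op 7 (left): buf='CJ' cursor=1
After op 8 (delete): buf='C' cursor=1
After op 9 (delete): buf='C' cursor=1
After op 10 (undo): buf='CJ' cursor=1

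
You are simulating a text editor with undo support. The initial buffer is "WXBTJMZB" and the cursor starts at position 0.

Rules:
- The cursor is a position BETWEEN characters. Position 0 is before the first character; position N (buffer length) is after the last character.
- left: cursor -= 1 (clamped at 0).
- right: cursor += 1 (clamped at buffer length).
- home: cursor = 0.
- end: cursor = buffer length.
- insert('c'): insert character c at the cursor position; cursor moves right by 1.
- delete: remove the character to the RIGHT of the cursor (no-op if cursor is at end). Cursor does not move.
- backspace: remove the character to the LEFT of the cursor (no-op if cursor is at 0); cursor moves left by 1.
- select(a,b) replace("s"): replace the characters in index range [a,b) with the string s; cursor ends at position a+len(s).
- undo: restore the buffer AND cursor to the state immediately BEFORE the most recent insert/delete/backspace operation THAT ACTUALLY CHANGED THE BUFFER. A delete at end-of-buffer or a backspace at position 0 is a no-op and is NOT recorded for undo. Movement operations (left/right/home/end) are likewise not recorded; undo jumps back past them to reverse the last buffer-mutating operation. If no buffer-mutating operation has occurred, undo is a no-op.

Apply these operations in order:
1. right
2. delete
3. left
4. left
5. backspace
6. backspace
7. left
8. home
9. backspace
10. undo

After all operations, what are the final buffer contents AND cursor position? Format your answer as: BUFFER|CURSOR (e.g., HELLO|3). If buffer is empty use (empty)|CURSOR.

Answer: WXBTJMZB|1

Derivation:
After op 1 (right): buf='WXBTJMZB' cursor=1
After op 2 (delete): buf='WBTJMZB' cursor=1
After op 3 (left): buf='WBTJMZB' cursor=0
After op 4 (left): buf='WBTJMZB' cursor=0
After op 5 (backspace): buf='WBTJMZB' cursor=0
After op 6 (backspace): buf='WBTJMZB' cursor=0
After op 7 (left): buf='WBTJMZB' cursor=0
After op 8 (home): buf='WBTJMZB' cursor=0
After op 9 (backspace): buf='WBTJMZB' cursor=0
After op 10 (undo): buf='WXBTJMZB' cursor=1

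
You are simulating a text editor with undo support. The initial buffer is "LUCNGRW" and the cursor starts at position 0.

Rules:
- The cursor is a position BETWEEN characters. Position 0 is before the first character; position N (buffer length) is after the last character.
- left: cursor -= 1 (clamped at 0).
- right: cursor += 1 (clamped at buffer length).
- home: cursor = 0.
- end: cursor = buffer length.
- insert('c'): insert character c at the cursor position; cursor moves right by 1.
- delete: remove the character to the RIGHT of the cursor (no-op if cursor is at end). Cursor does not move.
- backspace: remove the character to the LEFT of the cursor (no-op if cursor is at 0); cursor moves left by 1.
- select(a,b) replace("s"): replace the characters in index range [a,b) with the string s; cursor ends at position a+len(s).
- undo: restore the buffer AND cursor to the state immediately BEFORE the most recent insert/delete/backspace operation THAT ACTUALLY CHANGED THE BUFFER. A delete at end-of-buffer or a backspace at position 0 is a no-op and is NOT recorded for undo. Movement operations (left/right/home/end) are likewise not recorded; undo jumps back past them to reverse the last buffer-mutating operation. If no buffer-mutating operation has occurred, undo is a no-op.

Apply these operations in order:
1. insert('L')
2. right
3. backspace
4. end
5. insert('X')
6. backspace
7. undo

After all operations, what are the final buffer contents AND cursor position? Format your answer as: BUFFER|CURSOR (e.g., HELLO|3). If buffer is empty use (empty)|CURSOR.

After op 1 (insert('L')): buf='LLUCNGRW' cursor=1
After op 2 (right): buf='LLUCNGRW' cursor=2
After op 3 (backspace): buf='LUCNGRW' cursor=1
After op 4 (end): buf='LUCNGRW' cursor=7
After op 5 (insert('X')): buf='LUCNGRWX' cursor=8
After op 6 (backspace): buf='LUCNGRW' cursor=7
After op 7 (undo): buf='LUCNGRWX' cursor=8

Answer: LUCNGRWX|8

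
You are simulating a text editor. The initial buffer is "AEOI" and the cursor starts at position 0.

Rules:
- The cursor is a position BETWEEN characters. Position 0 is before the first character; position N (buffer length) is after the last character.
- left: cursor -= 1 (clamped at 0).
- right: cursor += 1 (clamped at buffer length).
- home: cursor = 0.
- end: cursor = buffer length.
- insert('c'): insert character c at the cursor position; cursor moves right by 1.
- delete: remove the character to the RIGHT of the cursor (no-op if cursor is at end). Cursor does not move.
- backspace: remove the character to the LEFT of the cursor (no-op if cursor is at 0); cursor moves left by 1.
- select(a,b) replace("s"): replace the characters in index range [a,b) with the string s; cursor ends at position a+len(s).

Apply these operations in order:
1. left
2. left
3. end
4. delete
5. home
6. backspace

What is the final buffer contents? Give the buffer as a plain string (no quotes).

Answer: AEOI

Derivation:
After op 1 (left): buf='AEOI' cursor=0
After op 2 (left): buf='AEOI' cursor=0
After op 3 (end): buf='AEOI' cursor=4
After op 4 (delete): buf='AEOI' cursor=4
After op 5 (home): buf='AEOI' cursor=0
After op 6 (backspace): buf='AEOI' cursor=0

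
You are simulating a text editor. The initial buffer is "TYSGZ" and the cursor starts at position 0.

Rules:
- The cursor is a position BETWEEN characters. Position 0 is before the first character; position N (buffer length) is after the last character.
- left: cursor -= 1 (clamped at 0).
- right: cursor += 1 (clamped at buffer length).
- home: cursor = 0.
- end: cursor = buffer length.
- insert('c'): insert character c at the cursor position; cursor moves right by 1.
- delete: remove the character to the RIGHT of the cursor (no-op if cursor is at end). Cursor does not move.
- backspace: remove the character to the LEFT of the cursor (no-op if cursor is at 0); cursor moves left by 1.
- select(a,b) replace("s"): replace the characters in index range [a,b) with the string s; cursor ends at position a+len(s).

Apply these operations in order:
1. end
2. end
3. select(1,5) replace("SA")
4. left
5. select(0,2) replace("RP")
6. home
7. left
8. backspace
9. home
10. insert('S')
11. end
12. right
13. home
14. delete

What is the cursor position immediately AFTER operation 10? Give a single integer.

After op 1 (end): buf='TYSGZ' cursor=5
After op 2 (end): buf='TYSGZ' cursor=5
After op 3 (select(1,5) replace("SA")): buf='TSA' cursor=3
After op 4 (left): buf='TSA' cursor=2
After op 5 (select(0,2) replace("RP")): buf='RPA' cursor=2
After op 6 (home): buf='RPA' cursor=0
After op 7 (left): buf='RPA' cursor=0
After op 8 (backspace): buf='RPA' cursor=0
After op 9 (home): buf='RPA' cursor=0
After op 10 (insert('S')): buf='SRPA' cursor=1

Answer: 1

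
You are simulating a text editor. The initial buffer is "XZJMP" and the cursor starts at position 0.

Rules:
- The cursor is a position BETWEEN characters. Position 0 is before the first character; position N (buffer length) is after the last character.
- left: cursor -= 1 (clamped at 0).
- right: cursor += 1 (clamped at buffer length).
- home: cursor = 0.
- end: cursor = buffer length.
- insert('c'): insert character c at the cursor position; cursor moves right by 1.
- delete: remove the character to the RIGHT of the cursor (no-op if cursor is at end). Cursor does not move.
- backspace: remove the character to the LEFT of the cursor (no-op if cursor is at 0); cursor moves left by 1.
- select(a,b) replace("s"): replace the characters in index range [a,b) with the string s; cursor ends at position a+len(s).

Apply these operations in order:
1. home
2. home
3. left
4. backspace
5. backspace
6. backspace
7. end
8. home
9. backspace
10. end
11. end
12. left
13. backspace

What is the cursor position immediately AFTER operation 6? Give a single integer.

After op 1 (home): buf='XZJMP' cursor=0
After op 2 (home): buf='XZJMP' cursor=0
After op 3 (left): buf='XZJMP' cursor=0
After op 4 (backspace): buf='XZJMP' cursor=0
After op 5 (backspace): buf='XZJMP' cursor=0
After op 6 (backspace): buf='XZJMP' cursor=0

Answer: 0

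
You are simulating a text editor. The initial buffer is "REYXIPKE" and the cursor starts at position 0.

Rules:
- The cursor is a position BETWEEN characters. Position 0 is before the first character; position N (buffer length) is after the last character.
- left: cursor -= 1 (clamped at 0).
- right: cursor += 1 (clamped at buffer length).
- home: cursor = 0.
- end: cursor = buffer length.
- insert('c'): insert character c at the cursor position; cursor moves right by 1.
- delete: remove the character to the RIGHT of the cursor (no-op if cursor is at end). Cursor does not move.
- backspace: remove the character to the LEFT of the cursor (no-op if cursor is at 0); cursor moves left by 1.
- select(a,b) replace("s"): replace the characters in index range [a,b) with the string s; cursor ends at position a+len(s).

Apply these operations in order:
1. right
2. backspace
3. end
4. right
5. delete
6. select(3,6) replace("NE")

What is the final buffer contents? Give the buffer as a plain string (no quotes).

After op 1 (right): buf='REYXIPKE' cursor=1
After op 2 (backspace): buf='EYXIPKE' cursor=0
After op 3 (end): buf='EYXIPKE' cursor=7
After op 4 (right): buf='EYXIPKE' cursor=7
After op 5 (delete): buf='EYXIPKE' cursor=7
After op 6 (select(3,6) replace("NE")): buf='EYXNEE' cursor=5

Answer: EYXNEE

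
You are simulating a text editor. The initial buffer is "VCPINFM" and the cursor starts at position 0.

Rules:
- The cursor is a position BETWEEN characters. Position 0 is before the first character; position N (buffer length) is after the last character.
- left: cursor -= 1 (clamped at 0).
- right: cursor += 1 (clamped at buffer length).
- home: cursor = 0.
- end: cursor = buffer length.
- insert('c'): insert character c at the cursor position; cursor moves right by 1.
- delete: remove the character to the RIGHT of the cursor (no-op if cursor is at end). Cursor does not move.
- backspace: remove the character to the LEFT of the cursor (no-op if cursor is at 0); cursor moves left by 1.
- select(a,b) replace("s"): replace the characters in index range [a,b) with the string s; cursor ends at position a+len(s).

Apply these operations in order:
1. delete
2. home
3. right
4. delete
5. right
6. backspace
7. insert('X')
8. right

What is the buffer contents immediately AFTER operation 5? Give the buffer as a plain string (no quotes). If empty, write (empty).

After op 1 (delete): buf='CPINFM' cursor=0
After op 2 (home): buf='CPINFM' cursor=0
After op 3 (right): buf='CPINFM' cursor=1
After op 4 (delete): buf='CINFM' cursor=1
After op 5 (right): buf='CINFM' cursor=2

Answer: CINFM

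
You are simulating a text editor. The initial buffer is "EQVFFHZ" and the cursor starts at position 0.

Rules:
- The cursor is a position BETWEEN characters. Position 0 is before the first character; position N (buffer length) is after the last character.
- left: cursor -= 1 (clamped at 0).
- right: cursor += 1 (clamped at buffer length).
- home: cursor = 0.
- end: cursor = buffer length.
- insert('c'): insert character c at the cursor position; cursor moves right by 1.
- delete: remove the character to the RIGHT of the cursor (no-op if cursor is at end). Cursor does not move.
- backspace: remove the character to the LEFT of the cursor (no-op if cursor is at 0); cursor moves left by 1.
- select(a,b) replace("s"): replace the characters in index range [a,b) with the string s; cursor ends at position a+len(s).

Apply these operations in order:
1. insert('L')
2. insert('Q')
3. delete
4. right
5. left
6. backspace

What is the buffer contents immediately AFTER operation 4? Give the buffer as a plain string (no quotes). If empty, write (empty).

Answer: LQQVFFHZ

Derivation:
After op 1 (insert('L')): buf='LEQVFFHZ' cursor=1
After op 2 (insert('Q')): buf='LQEQVFFHZ' cursor=2
After op 3 (delete): buf='LQQVFFHZ' cursor=2
After op 4 (right): buf='LQQVFFHZ' cursor=3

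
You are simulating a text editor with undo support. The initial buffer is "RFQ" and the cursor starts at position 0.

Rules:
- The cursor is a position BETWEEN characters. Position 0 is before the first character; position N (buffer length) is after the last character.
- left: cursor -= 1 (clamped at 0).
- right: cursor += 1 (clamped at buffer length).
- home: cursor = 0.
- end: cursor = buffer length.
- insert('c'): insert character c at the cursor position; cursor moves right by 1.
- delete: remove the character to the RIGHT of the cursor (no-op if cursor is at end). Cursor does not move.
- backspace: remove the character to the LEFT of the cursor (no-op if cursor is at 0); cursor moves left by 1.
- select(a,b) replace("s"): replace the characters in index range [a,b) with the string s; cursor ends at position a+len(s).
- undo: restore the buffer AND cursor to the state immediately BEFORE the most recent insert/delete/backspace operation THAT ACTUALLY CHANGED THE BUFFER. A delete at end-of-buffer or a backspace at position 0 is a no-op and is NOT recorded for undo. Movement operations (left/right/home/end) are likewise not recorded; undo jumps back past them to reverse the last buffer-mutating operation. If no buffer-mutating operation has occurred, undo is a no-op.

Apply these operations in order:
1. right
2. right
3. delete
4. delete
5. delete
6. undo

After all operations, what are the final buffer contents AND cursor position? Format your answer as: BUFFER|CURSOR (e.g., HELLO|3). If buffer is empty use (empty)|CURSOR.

After op 1 (right): buf='RFQ' cursor=1
After op 2 (right): buf='RFQ' cursor=2
After op 3 (delete): buf='RF' cursor=2
After op 4 (delete): buf='RF' cursor=2
After op 5 (delete): buf='RF' cursor=2
After op 6 (undo): buf='RFQ' cursor=2

Answer: RFQ|2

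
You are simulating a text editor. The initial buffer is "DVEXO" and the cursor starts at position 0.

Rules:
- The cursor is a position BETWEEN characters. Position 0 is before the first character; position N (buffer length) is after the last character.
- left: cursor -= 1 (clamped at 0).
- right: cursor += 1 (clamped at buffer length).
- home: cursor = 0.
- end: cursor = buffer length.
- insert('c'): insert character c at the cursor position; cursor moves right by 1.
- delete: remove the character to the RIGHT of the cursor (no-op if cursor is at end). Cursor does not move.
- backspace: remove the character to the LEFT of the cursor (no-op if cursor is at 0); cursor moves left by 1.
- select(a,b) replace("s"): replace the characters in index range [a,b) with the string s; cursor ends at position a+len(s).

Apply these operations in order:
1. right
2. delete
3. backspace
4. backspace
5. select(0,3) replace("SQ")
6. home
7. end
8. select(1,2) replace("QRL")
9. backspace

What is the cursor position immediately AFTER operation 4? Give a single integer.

After op 1 (right): buf='DVEXO' cursor=1
After op 2 (delete): buf='DEXO' cursor=1
After op 3 (backspace): buf='EXO' cursor=0
After op 4 (backspace): buf='EXO' cursor=0

Answer: 0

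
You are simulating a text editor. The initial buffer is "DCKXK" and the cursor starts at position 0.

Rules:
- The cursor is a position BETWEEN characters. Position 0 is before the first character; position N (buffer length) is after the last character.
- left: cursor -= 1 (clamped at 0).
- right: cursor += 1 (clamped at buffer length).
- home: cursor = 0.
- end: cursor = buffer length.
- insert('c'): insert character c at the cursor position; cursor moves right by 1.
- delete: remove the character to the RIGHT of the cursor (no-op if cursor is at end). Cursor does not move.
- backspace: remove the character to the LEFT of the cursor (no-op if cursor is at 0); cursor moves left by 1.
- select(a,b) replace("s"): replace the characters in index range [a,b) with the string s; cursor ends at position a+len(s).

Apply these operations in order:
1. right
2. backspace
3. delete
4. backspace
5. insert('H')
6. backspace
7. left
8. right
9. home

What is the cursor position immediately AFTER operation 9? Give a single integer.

Answer: 0

Derivation:
After op 1 (right): buf='DCKXK' cursor=1
After op 2 (backspace): buf='CKXK' cursor=0
After op 3 (delete): buf='KXK' cursor=0
After op 4 (backspace): buf='KXK' cursor=0
After op 5 (insert('H')): buf='HKXK' cursor=1
After op 6 (backspace): buf='KXK' cursor=0
After op 7 (left): buf='KXK' cursor=0
After op 8 (right): buf='KXK' cursor=1
After op 9 (home): buf='KXK' cursor=0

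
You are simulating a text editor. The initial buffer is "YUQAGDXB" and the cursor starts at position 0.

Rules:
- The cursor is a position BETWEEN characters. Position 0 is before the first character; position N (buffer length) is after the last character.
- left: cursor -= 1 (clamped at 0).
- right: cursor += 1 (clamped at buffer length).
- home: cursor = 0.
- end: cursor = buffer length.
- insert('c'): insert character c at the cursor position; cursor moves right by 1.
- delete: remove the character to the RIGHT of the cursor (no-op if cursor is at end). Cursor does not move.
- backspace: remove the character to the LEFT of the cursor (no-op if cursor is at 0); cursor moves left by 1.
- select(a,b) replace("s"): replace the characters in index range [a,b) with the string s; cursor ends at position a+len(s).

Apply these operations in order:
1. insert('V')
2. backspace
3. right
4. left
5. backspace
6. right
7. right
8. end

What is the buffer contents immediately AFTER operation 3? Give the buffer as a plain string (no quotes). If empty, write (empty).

Answer: YUQAGDXB

Derivation:
After op 1 (insert('V')): buf='VYUQAGDXB' cursor=1
After op 2 (backspace): buf='YUQAGDXB' cursor=0
After op 3 (right): buf='YUQAGDXB' cursor=1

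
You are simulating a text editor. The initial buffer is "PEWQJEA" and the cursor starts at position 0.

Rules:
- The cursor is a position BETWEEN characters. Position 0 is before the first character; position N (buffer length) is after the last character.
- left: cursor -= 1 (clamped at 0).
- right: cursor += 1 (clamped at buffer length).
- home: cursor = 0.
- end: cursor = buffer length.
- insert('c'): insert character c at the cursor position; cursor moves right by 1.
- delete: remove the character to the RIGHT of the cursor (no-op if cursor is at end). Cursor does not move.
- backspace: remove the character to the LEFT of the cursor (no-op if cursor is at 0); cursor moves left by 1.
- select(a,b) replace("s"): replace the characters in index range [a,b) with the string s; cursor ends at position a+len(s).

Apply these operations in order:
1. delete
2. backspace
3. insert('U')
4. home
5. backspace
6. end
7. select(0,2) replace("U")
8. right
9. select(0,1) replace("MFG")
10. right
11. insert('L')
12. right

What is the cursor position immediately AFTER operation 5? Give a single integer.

Answer: 0

Derivation:
After op 1 (delete): buf='EWQJEA' cursor=0
After op 2 (backspace): buf='EWQJEA' cursor=0
After op 3 (insert('U')): buf='UEWQJEA' cursor=1
After op 4 (home): buf='UEWQJEA' cursor=0
After op 5 (backspace): buf='UEWQJEA' cursor=0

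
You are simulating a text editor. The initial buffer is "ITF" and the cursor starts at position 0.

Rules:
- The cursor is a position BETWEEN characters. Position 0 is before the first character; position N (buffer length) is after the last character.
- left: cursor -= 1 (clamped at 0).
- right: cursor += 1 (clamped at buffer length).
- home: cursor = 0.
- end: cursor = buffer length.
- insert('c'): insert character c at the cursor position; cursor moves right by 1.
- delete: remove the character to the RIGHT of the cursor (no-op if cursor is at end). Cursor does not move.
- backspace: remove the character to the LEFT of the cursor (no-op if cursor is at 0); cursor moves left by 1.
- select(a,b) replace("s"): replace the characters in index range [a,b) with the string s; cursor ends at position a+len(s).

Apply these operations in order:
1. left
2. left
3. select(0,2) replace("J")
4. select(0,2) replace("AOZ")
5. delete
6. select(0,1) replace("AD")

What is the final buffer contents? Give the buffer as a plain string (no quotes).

Answer: ADOZ

Derivation:
After op 1 (left): buf='ITF' cursor=0
After op 2 (left): buf='ITF' cursor=0
After op 3 (select(0,2) replace("J")): buf='JF' cursor=1
After op 4 (select(0,2) replace("AOZ")): buf='AOZ' cursor=3
After op 5 (delete): buf='AOZ' cursor=3
After op 6 (select(0,1) replace("AD")): buf='ADOZ' cursor=2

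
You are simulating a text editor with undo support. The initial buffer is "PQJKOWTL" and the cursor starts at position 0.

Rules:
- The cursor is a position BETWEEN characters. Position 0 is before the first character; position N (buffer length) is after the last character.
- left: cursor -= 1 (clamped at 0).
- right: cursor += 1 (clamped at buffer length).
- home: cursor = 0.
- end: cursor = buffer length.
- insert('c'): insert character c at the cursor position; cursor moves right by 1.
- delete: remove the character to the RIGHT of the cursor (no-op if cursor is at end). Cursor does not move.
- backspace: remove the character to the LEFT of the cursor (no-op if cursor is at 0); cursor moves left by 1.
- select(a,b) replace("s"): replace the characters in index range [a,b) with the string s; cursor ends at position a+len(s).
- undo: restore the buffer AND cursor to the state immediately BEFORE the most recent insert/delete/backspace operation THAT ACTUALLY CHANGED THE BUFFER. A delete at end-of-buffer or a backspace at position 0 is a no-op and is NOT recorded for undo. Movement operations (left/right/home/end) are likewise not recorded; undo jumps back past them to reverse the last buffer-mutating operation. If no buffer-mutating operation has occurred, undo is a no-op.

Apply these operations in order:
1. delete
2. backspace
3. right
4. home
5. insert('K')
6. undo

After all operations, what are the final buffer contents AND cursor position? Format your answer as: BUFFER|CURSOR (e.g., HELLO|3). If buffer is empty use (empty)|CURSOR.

Answer: QJKOWTL|0

Derivation:
After op 1 (delete): buf='QJKOWTL' cursor=0
After op 2 (backspace): buf='QJKOWTL' cursor=0
After op 3 (right): buf='QJKOWTL' cursor=1
After op 4 (home): buf='QJKOWTL' cursor=0
After op 5 (insert('K')): buf='KQJKOWTL' cursor=1
After op 6 (undo): buf='QJKOWTL' cursor=0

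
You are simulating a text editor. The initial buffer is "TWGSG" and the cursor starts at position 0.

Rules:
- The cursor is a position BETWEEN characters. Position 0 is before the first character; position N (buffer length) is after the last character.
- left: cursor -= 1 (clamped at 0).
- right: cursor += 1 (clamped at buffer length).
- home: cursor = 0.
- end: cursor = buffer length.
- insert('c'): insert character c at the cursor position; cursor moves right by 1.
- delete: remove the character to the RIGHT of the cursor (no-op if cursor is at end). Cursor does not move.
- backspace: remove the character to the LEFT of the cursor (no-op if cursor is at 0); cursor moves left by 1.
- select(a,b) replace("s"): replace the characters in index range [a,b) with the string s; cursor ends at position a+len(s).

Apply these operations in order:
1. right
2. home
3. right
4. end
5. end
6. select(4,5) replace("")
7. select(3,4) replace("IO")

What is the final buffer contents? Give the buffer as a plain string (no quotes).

Answer: TWGIO

Derivation:
After op 1 (right): buf='TWGSG' cursor=1
After op 2 (home): buf='TWGSG' cursor=0
After op 3 (right): buf='TWGSG' cursor=1
After op 4 (end): buf='TWGSG' cursor=5
After op 5 (end): buf='TWGSG' cursor=5
After op 6 (select(4,5) replace("")): buf='TWGS' cursor=4
After op 7 (select(3,4) replace("IO")): buf='TWGIO' cursor=5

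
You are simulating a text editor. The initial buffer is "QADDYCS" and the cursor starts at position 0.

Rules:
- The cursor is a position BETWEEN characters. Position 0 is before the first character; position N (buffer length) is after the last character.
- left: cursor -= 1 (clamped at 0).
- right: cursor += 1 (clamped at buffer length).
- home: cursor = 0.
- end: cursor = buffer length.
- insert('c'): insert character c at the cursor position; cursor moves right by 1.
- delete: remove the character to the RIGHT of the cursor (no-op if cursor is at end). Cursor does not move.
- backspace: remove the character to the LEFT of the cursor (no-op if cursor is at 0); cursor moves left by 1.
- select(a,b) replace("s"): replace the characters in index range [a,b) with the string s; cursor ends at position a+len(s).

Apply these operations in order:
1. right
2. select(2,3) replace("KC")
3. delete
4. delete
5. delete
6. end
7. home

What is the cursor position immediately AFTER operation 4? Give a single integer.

Answer: 4

Derivation:
After op 1 (right): buf='QADDYCS' cursor=1
After op 2 (select(2,3) replace("KC")): buf='QAKCDYCS' cursor=4
After op 3 (delete): buf='QAKCYCS' cursor=4
After op 4 (delete): buf='QAKCCS' cursor=4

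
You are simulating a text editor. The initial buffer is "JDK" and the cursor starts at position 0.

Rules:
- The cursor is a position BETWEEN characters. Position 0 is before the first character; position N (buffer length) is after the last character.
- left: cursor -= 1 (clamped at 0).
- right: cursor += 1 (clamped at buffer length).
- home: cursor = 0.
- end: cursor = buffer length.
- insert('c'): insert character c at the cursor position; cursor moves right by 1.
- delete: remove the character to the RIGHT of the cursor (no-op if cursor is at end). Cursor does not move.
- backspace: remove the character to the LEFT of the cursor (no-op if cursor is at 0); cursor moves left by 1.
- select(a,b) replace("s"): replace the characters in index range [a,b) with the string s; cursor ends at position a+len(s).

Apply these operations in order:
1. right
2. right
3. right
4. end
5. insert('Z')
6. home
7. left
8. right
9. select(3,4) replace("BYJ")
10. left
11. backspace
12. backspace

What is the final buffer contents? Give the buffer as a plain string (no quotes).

Answer: JDKJ

Derivation:
After op 1 (right): buf='JDK' cursor=1
After op 2 (right): buf='JDK' cursor=2
After op 3 (right): buf='JDK' cursor=3
After op 4 (end): buf='JDK' cursor=3
After op 5 (insert('Z')): buf='JDKZ' cursor=4
After op 6 (home): buf='JDKZ' cursor=0
After op 7 (left): buf='JDKZ' cursor=0
After op 8 (right): buf='JDKZ' cursor=1
After op 9 (select(3,4) replace("BYJ")): buf='JDKBYJ' cursor=6
After op 10 (left): buf='JDKBYJ' cursor=5
After op 11 (backspace): buf='JDKBJ' cursor=4
After op 12 (backspace): buf='JDKJ' cursor=3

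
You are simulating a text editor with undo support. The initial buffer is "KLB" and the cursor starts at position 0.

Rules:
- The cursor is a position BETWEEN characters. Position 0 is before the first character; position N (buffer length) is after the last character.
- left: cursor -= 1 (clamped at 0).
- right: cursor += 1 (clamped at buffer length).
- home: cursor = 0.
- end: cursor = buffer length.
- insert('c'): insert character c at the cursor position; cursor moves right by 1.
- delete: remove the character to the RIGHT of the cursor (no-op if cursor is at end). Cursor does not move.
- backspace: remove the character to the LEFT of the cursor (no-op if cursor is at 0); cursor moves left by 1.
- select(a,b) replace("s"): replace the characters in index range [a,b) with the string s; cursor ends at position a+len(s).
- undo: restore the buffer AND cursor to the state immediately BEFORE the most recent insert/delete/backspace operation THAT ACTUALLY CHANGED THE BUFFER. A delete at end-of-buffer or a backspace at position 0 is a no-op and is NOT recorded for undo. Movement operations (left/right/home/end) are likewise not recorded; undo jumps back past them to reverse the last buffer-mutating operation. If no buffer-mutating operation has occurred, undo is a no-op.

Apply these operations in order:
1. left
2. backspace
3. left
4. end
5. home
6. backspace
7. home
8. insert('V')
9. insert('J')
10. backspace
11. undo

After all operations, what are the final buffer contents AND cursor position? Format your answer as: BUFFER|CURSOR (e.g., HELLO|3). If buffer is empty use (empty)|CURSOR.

Answer: VJKLB|2

Derivation:
After op 1 (left): buf='KLB' cursor=0
After op 2 (backspace): buf='KLB' cursor=0
After op 3 (left): buf='KLB' cursor=0
After op 4 (end): buf='KLB' cursor=3
After op 5 (home): buf='KLB' cursor=0
After op 6 (backspace): buf='KLB' cursor=0
After op 7 (home): buf='KLB' cursor=0
After op 8 (insert('V')): buf='VKLB' cursor=1
After op 9 (insert('J')): buf='VJKLB' cursor=2
After op 10 (backspace): buf='VKLB' cursor=1
After op 11 (undo): buf='VJKLB' cursor=2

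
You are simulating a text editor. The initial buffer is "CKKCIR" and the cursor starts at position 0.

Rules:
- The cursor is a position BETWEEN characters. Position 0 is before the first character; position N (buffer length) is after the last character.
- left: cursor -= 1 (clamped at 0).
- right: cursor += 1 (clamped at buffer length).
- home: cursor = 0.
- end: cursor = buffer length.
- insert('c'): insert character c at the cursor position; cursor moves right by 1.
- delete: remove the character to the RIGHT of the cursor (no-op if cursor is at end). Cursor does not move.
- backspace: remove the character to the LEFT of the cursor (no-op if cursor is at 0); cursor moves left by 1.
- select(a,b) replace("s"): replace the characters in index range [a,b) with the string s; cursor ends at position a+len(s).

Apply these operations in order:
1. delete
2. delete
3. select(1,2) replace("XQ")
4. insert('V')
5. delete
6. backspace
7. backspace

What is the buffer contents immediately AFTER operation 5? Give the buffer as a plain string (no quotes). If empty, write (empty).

After op 1 (delete): buf='KKCIR' cursor=0
After op 2 (delete): buf='KCIR' cursor=0
After op 3 (select(1,2) replace("XQ")): buf='KXQIR' cursor=3
After op 4 (insert('V')): buf='KXQVIR' cursor=4
After op 5 (delete): buf='KXQVR' cursor=4

Answer: KXQVR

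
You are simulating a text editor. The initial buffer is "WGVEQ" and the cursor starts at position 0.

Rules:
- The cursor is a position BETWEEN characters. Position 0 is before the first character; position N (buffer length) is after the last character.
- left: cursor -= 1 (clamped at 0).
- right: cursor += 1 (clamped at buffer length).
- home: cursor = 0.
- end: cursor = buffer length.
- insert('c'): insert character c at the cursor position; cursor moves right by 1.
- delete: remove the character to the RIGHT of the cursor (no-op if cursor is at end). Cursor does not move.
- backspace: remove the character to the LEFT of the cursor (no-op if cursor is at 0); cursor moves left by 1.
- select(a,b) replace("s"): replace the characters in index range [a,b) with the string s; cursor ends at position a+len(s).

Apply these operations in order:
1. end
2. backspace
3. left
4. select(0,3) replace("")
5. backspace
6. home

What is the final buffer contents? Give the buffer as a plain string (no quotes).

Answer: E

Derivation:
After op 1 (end): buf='WGVEQ' cursor=5
After op 2 (backspace): buf='WGVE' cursor=4
After op 3 (left): buf='WGVE' cursor=3
After op 4 (select(0,3) replace("")): buf='E' cursor=0
After op 5 (backspace): buf='E' cursor=0
After op 6 (home): buf='E' cursor=0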